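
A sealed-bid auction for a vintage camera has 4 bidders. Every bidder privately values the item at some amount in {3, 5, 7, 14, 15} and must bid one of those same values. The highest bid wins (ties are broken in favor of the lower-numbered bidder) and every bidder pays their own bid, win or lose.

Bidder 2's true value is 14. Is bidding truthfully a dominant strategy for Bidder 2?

No

Consider the case where Bidder 1 bids 3, Bidder 3 bids 3 and Bidder 4 bids 3.
Truthful bid 14: wins, pays 14, utility 14 - 14 = 0.
Bid 5 instead: wins, pays 5, utility 14 - 5 = 9.
Since 9 > 0, bidding 5 is strictly better here, so truthful bidding is not dominant.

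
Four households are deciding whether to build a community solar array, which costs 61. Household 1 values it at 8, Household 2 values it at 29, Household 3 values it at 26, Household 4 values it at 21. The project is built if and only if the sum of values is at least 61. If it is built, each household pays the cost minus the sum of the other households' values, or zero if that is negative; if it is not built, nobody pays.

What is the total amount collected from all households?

9

Total value 84 ≥ cost 61, so it is built.
Household 1: others sum to 76; max(0, 61 - 76) = 0.
Household 2: others sum to 55; max(0, 61 - 55) = 6.
Household 3: others sum to 58; max(0, 61 - 58) = 3.
Household 4: others sum to 63; max(0, 61 - 63) = 0.
Total collected = 0 + 6 + 3 + 0 = 9.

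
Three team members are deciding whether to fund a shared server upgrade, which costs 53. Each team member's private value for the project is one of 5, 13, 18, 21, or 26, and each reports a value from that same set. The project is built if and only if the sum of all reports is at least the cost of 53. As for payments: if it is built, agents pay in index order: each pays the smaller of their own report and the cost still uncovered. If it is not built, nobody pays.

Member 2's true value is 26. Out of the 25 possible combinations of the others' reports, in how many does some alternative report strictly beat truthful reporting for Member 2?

13

Others report (13, 21): truth gives 0; report 21 gives 5 > 0. Violating.
Others report (13, 26): truth gives 0; report 18 gives 8 > 0. Violating.
Others report (18, 18): truth gives 0; report 18 gives 8 > 0. Violating.
Others report (18, 21): truth gives 0; report 18 gives 8 > 0. Violating.
Others report (5, 5): truth gives 0; no alternative beats it.
Others report (5, 13): truth gives 0; no alternative beats it.
(Checking all 25 profiles: 13 have a profitable deviation, 12 do not.)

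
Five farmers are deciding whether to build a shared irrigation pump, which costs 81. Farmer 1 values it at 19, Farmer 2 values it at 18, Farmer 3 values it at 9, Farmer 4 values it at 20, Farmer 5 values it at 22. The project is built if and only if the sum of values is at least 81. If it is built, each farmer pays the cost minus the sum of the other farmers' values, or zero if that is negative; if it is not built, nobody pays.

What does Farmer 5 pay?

15

Total value 88 ≥ cost 81, so the project is built.
The other farmers' values sum to 66.
Cost minus that sum is 81 - 66 = 15.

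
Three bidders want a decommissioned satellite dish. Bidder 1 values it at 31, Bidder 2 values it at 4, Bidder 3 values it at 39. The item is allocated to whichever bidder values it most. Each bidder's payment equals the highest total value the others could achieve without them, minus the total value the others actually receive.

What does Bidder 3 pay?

31

Bidder 3 has the highest value and receives the item.
Without Bidder 3, the item would go to the next-highest value, 31, so the others could achieve 31.
With Bidder 3 present and winning, the others receive nothing, so their total is 0.
Payment = 31 - 0 = 31.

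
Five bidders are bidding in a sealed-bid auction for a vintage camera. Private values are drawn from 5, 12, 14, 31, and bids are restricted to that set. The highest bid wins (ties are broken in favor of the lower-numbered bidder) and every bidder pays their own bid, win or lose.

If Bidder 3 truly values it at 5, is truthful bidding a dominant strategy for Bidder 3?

Check each profile of the others' bids and compare truth against every alternative bid.
Others bid (5, 5, 5, 31): truth gives -5, best alternative gives -12.
Others bid (5, 5, 12, 31): truth gives -5, best alternative gives -12.
Others bid (5, 5, 14, 31): truth gives -5, best alternative gives -12.
Others bid (5, 5, 31, 5): truth gives -5, best alternative gives -12.
Others bid (5, 5, 31, 12): truth gives -5, best alternative gives -12.
Others bid (5, 5, 31, 14): truth gives -5, best alternative gives -12.
(Remaining 250 profiles checked similarly; truth is weakly best in each.)
In every case the truthful bid is at least as good as any alternative, so it is a dominant strategy.

Yes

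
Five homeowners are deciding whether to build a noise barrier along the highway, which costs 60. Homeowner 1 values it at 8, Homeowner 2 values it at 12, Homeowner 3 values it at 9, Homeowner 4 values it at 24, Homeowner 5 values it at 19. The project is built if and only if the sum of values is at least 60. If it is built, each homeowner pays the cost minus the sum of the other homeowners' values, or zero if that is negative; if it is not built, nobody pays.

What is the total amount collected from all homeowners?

19

Total value 72 ≥ cost 60, so it is built.
Homeowner 1: others sum to 64; max(0, 60 - 64) = 0.
Homeowner 2: others sum to 60; max(0, 60 - 60) = 0.
Homeowner 3: others sum to 63; max(0, 60 - 63) = 0.
Homeowner 4: others sum to 48; max(0, 60 - 48) = 12.
Homeowner 5: others sum to 53; max(0, 60 - 53) = 7.
Total collected = 0 + 0 + 0 + 12 + 7 = 19.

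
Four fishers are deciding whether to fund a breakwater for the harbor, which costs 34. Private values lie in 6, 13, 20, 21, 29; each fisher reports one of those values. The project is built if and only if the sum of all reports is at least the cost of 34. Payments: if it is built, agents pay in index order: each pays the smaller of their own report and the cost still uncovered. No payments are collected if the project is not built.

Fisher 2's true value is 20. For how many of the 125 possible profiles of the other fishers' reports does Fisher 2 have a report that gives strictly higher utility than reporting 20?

99

Others report (6, 6, 13): truth gives 0; report 13 gives 7 > 0. Violating.
Others report (6, 6, 20): truth gives 0; report 6 gives 14 > 0. Violating.
Others report (6, 6, 21): truth gives 0; report 6 gives 14 > 0. Violating.
Others report (6, 6, 29): truth gives 0; report 6 gives 14 > 0. Violating.
Others report (6, 6, 6): truth gives 0; no alternative beats it.
Others report (29, 6, 6): truth gives 15; no alternative beats it.
(Checking all 125 profiles: 99 have a profitable deviation, 26 do not.)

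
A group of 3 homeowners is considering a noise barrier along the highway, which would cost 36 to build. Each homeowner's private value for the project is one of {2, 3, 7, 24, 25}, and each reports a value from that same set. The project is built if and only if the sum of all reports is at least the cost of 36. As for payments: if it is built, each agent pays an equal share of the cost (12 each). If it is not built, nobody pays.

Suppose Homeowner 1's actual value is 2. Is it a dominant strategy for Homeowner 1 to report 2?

Check each profile of the others' reports and compare truth against every alternative report.
Others report (24, 24): truth gives -10, best alternative gives -10.
Others report (24, 25): truth gives -10, best alternative gives -10.
Others report (25, 24): truth gives -10, best alternative gives -10.
Others report (25, 25): truth gives -10, best alternative gives -10.
Others report (2, 2): truth gives 0, best alternative gives 0.
Others report (2, 3): truth gives 0, best alternative gives 0.
(Remaining 19 profiles checked similarly; truth is weakly best in each.)
In every case the truthful report is at least as good as any alternative, so it is a dominant strategy.

Yes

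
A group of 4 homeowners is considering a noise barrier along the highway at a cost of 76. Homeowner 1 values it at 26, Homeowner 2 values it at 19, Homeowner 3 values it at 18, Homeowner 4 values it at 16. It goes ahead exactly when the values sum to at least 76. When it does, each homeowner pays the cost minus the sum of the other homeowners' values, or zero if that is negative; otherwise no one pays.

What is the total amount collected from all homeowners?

Total value 79 ≥ cost 76, so it is built.
Homeowner 1: others sum to 53; max(0, 76 - 53) = 23.
Homeowner 2: others sum to 60; max(0, 76 - 60) = 16.
Homeowner 3: others sum to 61; max(0, 76 - 61) = 15.
Homeowner 4: others sum to 63; max(0, 76 - 63) = 13.
Total collected = 23 + 16 + 15 + 13 = 67.

67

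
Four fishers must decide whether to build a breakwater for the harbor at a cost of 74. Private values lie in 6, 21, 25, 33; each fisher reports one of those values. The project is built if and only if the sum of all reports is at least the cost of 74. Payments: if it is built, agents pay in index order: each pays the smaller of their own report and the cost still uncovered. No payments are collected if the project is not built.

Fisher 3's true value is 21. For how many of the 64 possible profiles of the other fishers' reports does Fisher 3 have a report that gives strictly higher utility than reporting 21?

26

Others report (6, 33, 33): truth gives 0; report 6 gives 15 > 0. Violating.
Others report (21, 21, 33): truth gives 0; report 6 gives 15 > 0. Violating.
Others report (21, 25, 25): truth gives 0; report 6 gives 15 > 0. Violating.
Others report (21, 25, 33): truth gives 0; report 6 gives 15 > 0. Violating.
Others report (6, 6, 6): truth gives 0; no alternative beats it.
Others report (6, 6, 21): truth gives 0; no alternative beats it.
(Checking all 64 profiles: 26 have a profitable deviation, 38 do not.)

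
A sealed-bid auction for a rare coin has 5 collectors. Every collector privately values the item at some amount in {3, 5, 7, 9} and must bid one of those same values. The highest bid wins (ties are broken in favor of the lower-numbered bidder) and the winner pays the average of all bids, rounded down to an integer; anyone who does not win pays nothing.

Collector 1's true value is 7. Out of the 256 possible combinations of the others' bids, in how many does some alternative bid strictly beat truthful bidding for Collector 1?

82

Others bid (3, 3, 3, 5): truth gives 3; bid 5 gives 4 > 3. Violating.
Others bid (3, 3, 3, 9): truth gives 0; bid 9 gives 2 > 0. Violating.
Others bid (3, 3, 5, 3): truth gives 3; bid 5 gives 4 > 3. Violating.
Others bid (3, 3, 5, 9): truth gives 0; bid 9 gives 2 > 0. Violating.
Others bid (3, 3, 3, 3): truth gives 4; no alternative beats it.
Others bid (3, 3, 3, 7): truth gives 3; no alternative beats it.
(Checking all 256 profiles: 82 have a profitable deviation, 174 do not.)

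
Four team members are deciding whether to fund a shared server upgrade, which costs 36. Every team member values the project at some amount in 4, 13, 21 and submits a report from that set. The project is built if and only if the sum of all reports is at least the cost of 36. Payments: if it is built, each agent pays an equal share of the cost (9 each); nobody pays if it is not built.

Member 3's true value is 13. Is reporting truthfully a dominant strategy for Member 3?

No

Consider the case where Member 1 reports 4, Member 2 reports 4 and Member 4 reports 13.
Truthful report 13: project not built, utility 0.
Report 21 instead: project built, pays 9, utility 13 - 9 = 4.
Since 4 > 0, reporting 21 is strictly better here, so truthful reporting is not dominant.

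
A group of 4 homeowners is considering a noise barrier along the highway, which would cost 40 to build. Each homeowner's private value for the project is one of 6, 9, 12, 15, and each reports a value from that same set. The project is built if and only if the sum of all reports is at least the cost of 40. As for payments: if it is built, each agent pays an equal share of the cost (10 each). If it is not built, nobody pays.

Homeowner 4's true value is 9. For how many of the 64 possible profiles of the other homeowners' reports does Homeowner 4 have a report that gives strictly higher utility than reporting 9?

12

Others report (6, 12, 15): truth gives -1; report 6 gives 0 > -1. Violating.
Others report (6, 15, 12): truth gives -1; report 6 gives 0 > -1. Violating.
Others report (9, 9, 15): truth gives -1; report 6 gives 0 > -1. Violating.
Others report (9, 12, 12): truth gives -1; report 6 gives 0 > -1. Violating.
Others report (6, 6, 6): truth gives 0; no alternative beats it.
Others report (6, 6, 9): truth gives 0; no alternative beats it.
(Checking all 64 profiles: 12 have a profitable deviation, 52 do not.)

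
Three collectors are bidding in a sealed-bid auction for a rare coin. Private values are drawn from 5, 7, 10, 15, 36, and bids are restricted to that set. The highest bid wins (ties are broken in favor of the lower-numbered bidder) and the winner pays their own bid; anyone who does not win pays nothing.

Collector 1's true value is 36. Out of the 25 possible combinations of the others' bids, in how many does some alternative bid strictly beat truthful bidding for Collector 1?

16

Others bid (5, 5): truth gives 0; bid 5 gives 31 > 0. Violating.
Others bid (5, 7): truth gives 0; bid 7 gives 29 > 0. Violating.
Others bid (5, 10): truth gives 0; bid 10 gives 26 > 0. Violating.
Others bid (5, 15): truth gives 0; bid 15 gives 21 > 0. Violating.
Others bid (5, 36): truth gives 0; no alternative beats it.
Others bid (7, 36): truth gives 0; no alternative beats it.
(Checking all 25 profiles: 16 have a profitable deviation, 9 do not.)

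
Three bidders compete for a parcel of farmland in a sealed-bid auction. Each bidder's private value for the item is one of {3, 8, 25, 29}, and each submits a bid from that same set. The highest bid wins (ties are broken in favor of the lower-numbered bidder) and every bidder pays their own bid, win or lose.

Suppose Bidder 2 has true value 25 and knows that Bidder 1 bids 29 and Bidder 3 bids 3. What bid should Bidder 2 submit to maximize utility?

Bid 3: loses but pays 3, utility -3.
Bid 8: loses but pays 8, utility -8.
Bid 25: loses but pays 25, utility -25.
Bid 29: loses but pays 29, utility -29.
The best choice is 3 with utility -3.

3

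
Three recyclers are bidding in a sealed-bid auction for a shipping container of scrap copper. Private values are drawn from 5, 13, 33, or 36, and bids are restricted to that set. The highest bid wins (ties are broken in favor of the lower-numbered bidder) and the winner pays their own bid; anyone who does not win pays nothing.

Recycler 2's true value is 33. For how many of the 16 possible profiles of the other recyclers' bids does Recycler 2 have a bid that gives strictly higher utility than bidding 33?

Others bid (5, 5): truth gives 0; bid 13 gives 20 > 0. Violating.
Others bid (5, 13): truth gives 0; bid 13 gives 20 > 0. Violating.
Others bid (5, 33): truth gives 0; no alternative beats it.
Others bid (5, 36): truth gives 0; no alternative beats it.
(Checking all 16 profiles: 2 have a profitable deviation, 14 do not.)

2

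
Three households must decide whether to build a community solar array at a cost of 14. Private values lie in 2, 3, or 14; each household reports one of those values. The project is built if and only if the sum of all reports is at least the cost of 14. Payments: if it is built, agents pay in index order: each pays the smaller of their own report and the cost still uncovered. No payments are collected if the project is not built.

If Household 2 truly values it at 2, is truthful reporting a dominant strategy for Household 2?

Check each profile of the others' reports and compare truth against every alternative report.
Others report (2, 14): truth gives 0, best alternative gives -1.
Others report (3, 14): truth gives 0, best alternative gives -1.
Others report (14, 2): truth gives 2, best alternative gives 2.
Others report (14, 3): truth gives 2, best alternative gives 2.
Others report (14, 14): truth gives 2, best alternative gives 2.
Others report (2, 2): truth gives 0, best alternative gives 0.
(Remaining 3 profiles checked similarly; truth is weakly best in each.)
In every case the truthful report is at least as good as any alternative, so it is a dominant strategy.

Yes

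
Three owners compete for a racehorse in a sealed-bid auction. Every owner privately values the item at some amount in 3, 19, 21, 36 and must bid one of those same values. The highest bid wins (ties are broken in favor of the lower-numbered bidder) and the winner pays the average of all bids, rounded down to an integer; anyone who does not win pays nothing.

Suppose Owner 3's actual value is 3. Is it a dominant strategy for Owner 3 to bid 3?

Yes

Check each profile of the others' bids and compare truth against every alternative bid.
Others bid (3, 3): truth gives 0, best alternative gives -5.
Others bid (3, 19): truth gives 0, best alternative gives 0.
Others bid (3, 21): truth gives 0, best alternative gives 0.
Others bid (3, 36): truth gives 0, best alternative gives 0.
Others bid (19, 3): truth gives 0, best alternative gives 0.
Others bid (19, 19): truth gives 0, best alternative gives 0.
(Remaining 10 profiles checked similarly; truth is weakly best in each.)
In every case the truthful bid is at least as good as any alternative, so it is a dominant strategy.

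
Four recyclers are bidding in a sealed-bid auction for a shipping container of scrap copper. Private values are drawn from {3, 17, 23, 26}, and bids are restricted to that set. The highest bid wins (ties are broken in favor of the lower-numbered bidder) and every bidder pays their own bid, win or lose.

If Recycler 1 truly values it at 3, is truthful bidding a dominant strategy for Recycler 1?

Yes

Check each profile of the others' bids and compare truth against every alternative bid.
Others bid (3, 3, 3): truth gives 0, best alternative gives -14.
Others bid (3, 3, 23): truth gives -3, best alternative gives -17.
Others bid (3, 3, 26): truth gives -3, best alternative gives -17.
Others bid (3, 17, 23): truth gives -3, best alternative gives -17.
Others bid (3, 17, 26): truth gives -3, best alternative gives -17.
Others bid (3, 23, 3): truth gives -3, best alternative gives -17.
(Remaining 58 profiles checked similarly; truth is weakly best in each.)
In every case the truthful bid is at least as good as any alternative, so it is a dominant strategy.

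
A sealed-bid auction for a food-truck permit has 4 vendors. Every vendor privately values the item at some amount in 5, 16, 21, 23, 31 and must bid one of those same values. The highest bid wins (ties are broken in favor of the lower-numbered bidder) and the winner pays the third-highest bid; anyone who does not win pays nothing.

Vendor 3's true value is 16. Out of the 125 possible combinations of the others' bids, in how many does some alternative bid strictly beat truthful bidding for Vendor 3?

Others bid (5, 5, 21): truth gives 0; bid 21 gives 11 > 0. Violating.
Others bid (5, 5, 23): truth gives 0; bid 23 gives 11 > 0. Violating.
Others bid (5, 5, 31): truth gives 0; bid 31 gives 11 > 0. Violating.
Others bid (5, 16, 5): truth gives 0; bid 21 gives 11 > 0. Violating.
Others bid (5, 5, 5): truth gives 11; no alternative beats it.
Others bid (5, 5, 16): truth gives 11; no alternative beats it.
(Checking all 125 profiles: 9 have a profitable deviation, 116 do not.)

9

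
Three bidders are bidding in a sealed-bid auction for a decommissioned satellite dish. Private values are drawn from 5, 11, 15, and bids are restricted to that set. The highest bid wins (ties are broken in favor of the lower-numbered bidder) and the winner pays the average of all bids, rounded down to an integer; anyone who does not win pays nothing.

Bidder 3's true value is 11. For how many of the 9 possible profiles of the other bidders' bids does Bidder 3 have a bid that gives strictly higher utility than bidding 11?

2

Others bid (5, 11): truth gives 0; bid 15 gives 1 > 0. Violating.
Others bid (11, 5): truth gives 0; bid 15 gives 1 > 0. Violating.
Others bid (5, 5): truth gives 4; no alternative beats it.
Others bid (5, 15): truth gives 0; no alternative beats it.
(Checking all 9 profiles: 2 have a profitable deviation, 7 do not.)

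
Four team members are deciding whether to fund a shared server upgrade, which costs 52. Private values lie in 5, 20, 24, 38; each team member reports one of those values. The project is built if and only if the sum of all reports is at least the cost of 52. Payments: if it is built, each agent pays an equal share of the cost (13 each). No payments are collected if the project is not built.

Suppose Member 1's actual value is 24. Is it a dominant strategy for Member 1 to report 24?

No

Consider the case where Member 2 reports 5, Member 3 reports 5 and Member 4 reports 5.
Truthful report 24: project not built, utility 0.
Report 38 instead: project built, pays 13, utility 24 - 13 = 11.
Since 11 > 0, reporting 38 is strictly better here, so truthful reporting is not dominant.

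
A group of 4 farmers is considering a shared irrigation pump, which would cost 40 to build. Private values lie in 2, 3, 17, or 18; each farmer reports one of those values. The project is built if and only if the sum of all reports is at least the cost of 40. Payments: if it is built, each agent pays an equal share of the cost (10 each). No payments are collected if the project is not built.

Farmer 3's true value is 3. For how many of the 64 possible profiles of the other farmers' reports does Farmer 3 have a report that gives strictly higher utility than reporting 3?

Others report (2, 17, 18): truth gives -7; report 2 gives 0 > -7. Violating.
Others report (2, 18, 17): truth gives -7; report 2 gives 0 > -7. Violating.
Others report (3, 17, 17): truth gives -7; report 2 gives 0 > -7. Violating.
Others report (17, 2, 18): truth gives -7; report 2 gives 0 > -7. Violating.
Others report (2, 2, 2): truth gives 0; no alternative beats it.
Others report (2, 2, 3): truth gives 0; no alternative beats it.
(Checking all 64 profiles: 9 have a profitable deviation, 55 do not.)

9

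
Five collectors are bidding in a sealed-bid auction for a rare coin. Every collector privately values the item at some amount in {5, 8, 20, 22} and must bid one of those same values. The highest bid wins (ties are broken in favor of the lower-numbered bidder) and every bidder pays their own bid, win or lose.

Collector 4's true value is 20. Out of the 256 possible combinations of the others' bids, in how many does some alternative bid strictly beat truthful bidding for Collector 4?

234

Others bid (5, 5, 5, 5): truth gives 0; bid 8 gives 12 > 0. Violating.
Others bid (5, 5, 5, 8): truth gives 0; bid 8 gives 12 > 0. Violating.
Others bid (5, 5, 5, 22): truth gives -20; bid 22 gives -2 > -20. Violating.
Others bid (5, 5, 8, 22): truth gives -20; bid 22 gives -2 > -20. Violating.
Others bid (5, 5, 5, 20): truth gives 0; no alternative beats it.
Others bid (5, 5, 8, 5): truth gives 0; no alternative beats it.
(Checking all 256 profiles: 234 have a profitable deviation, 22 do not.)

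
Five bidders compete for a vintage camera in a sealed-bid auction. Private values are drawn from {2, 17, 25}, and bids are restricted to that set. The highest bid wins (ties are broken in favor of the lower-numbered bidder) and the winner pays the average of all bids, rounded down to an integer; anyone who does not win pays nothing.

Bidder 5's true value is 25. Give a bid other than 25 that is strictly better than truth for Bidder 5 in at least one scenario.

17

Suppose Bidder 1 bids 2, Bidder 2 bids 2, Bidder 3 bids 2 and Bidder 4 bids 2.
Bid 25: wins, pays 6, utility 25 - 6 = 19.
Bid 17: wins, pays 5, utility 25 - 5 = 20.
So bidding 17 beats truth here (20 > 19).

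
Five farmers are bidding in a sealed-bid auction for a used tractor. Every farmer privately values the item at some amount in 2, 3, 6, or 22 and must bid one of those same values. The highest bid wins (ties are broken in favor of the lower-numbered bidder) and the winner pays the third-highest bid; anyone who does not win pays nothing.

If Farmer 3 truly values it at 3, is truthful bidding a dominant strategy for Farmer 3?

No

Consider the case where Farmer 1 bids 2, Farmer 2 bids 2, Farmer 4 bids 2 and Farmer 5 bids 6.
Truthful bid 3: loses, pays 0, utility 0.
Bid 6 instead: wins, pays 2, utility 3 - 2 = 1.
Since 1 > 0, bidding 6 is strictly better here, so truthful bidding is not dominant.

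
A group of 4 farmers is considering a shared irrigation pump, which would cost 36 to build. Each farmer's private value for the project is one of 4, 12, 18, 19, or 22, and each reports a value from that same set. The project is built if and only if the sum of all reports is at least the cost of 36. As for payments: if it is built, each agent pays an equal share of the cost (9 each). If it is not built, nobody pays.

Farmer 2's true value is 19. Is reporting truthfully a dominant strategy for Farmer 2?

Yes

Check each profile of the others' reports and compare truth against every alternative report.
Others report (4, 4, 12): truth gives 10, best alternative gives 10.
Others report (4, 4, 18): truth gives 10, best alternative gives 10.
Others report (4, 4, 19): truth gives 10, best alternative gives 10.
Others report (4, 4, 22): truth gives 10, best alternative gives 10.
Others report (4, 12, 4): truth gives 10, best alternative gives 10.
Others report (4, 12, 12): truth gives 10, best alternative gives 10.
(Remaining 119 profiles checked similarly; truth is weakly best in each.)
In every case the truthful report is at least as good as any alternative, so it is a dominant strategy.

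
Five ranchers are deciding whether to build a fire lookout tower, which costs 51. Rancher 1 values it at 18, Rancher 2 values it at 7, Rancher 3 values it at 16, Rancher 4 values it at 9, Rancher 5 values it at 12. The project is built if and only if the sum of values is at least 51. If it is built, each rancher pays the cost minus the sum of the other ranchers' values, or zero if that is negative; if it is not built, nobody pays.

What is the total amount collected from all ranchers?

13

Total value 62 ≥ cost 51, so it is built.
Rancher 1: others sum to 44; max(0, 51 - 44) = 7.
Rancher 2: others sum to 55; max(0, 51 - 55) = 0.
Rancher 3: others sum to 46; max(0, 51 - 46) = 5.
Rancher 4: others sum to 53; max(0, 51 - 53) = 0.
Rancher 5: others sum to 50; max(0, 51 - 50) = 1.
Total collected = 7 + 0 + 5 + 0 + 1 = 13.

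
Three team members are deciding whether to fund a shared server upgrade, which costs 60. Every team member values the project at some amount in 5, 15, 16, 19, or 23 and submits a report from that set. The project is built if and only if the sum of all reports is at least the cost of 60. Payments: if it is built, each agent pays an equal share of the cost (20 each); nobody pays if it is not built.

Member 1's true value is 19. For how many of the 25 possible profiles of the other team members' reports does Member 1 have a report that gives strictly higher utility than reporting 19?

Others report (19, 23): truth gives -1; report 5 gives 0 > -1. Violating.
Others report (23, 19): truth gives -1; report 5 gives 0 > -1. Violating.
Others report (23, 23): truth gives -1; report 5 gives 0 > -1. Violating.
Others report (5, 5): truth gives 0; no alternative beats it.
Others report (5, 15): truth gives 0; no alternative beats it.
(Checking all 25 profiles: 3 have a profitable deviation, 22 do not.)

3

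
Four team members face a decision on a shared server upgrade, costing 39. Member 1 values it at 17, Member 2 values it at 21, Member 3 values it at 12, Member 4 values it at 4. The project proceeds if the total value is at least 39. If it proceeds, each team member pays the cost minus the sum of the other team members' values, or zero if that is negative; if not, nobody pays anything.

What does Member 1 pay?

2

Total value 54 ≥ cost 39, so the project is built.
The other team members' values sum to 37.
Cost minus that sum is 39 - 37 = 2.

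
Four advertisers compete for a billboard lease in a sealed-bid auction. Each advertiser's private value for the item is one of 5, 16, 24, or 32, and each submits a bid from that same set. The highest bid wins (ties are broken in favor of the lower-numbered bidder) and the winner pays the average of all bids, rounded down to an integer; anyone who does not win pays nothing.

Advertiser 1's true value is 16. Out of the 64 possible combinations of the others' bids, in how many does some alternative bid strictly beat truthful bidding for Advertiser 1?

Others bid (5, 5, 5): truth gives 9; bid 5 gives 11 > 9. Violating.
Others bid (5, 5, 24): truth gives 0; bid 24 gives 2 > 0. Violating.
Others bid (5, 24, 5): truth gives 0; bid 24 gives 2 > 0. Violating.
Others bid (24, 5, 5): truth gives 0; bid 24 gives 2 > 0. Violating.
Others bid (5, 5, 16): truth gives 6; no alternative beats it.
Others bid (5, 5, 32): truth gives 0; no alternative beats it.
(Checking all 64 profiles: 4 have a profitable deviation, 60 do not.)

4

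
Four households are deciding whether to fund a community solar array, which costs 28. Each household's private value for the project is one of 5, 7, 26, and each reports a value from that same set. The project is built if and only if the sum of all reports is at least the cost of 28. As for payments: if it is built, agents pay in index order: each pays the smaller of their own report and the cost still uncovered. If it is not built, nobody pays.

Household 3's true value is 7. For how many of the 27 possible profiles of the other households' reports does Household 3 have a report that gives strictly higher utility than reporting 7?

Others report (5, 5, 26): truth gives 0; report 5 gives 2 > 0. Violating.
Others report (5, 7, 26): truth gives 0; report 5 gives 2 > 0. Violating.
Others report (7, 5, 26): truth gives 0; report 5 gives 2 > 0. Violating.
Others report (7, 7, 26): truth gives 0; report 5 gives 2 > 0. Violating.
Others report (5, 5, 5): truth gives 0; no alternative beats it.
Others report (5, 5, 7): truth gives 0; no alternative beats it.
(Checking all 27 profiles: 4 have a profitable deviation, 23 do not.)

4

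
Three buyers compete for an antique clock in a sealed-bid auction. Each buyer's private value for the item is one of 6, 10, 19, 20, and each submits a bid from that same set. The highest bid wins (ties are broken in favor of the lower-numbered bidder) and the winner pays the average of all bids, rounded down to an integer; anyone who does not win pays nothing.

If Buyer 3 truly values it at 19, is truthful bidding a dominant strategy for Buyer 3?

No

Consider the case where Buyer 1 bids 6 and Buyer 2 bids 6.
Truthful bid 19: wins, pays 10, utility 19 - 10 = 9.
Bid 10 instead: wins, pays 7, utility 19 - 7 = 12.
Since 12 > 9, bidding 10 is strictly better here, so truthful bidding is not dominant.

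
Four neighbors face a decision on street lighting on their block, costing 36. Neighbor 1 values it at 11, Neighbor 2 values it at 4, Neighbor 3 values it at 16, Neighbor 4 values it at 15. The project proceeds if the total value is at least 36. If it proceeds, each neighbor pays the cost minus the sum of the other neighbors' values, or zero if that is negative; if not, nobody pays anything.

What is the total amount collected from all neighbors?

12

Total value 46 ≥ cost 36, so it is built.
Neighbor 1: others sum to 35; max(0, 36 - 35) = 1.
Neighbor 2: others sum to 42; max(0, 36 - 42) = 0.
Neighbor 3: others sum to 30; max(0, 36 - 30) = 6.
Neighbor 4: others sum to 31; max(0, 36 - 31) = 5.
Total collected = 1 + 0 + 6 + 5 = 12.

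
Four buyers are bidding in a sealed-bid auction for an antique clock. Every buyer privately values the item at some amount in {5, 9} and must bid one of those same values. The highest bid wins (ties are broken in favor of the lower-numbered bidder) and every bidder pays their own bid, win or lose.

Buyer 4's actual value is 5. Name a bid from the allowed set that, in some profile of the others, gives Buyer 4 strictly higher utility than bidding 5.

9

Suppose Buyer 1 bids 5, Buyer 2 bids 5 and Buyer 3 bids 5.
Bid 5: loses but pays 5, utility -5.
Bid 9: wins, pays 9, utility 5 - 9 = -4.
So bidding 9 beats truth here (-4 > -5).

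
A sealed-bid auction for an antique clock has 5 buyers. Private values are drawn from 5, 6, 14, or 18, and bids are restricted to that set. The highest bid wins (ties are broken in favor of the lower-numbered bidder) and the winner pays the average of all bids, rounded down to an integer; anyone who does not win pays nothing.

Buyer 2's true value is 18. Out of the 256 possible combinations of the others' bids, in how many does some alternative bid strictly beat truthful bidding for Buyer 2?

44

Others bid (5, 5, 5, 5): truth gives 11; bid 6 gives 13 > 11. Violating.
Others bid (5, 5, 5, 6): truth gives 11; bid 6 gives 13 > 11. Violating.
Others bid (5, 5, 5, 14): truth gives 9; bid 14 gives 10 > 9. Violating.
Others bid (5, 5, 6, 5): truth gives 11; bid 6 gives 13 > 11. Violating.
Others bid (5, 5, 5, 18): truth gives 8; no alternative beats it.
Others bid (5, 5, 6, 18): truth gives 8; no alternative beats it.
(Checking all 256 profiles: 44 have a profitable deviation, 212 do not.)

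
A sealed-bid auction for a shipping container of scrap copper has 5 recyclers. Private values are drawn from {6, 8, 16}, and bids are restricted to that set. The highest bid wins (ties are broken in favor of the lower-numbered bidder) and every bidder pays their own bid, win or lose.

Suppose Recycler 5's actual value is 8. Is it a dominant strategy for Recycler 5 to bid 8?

No

Consider the case where Recycler 1 bids 6, Recycler 2 bids 6, Recycler 3 bids 6 and Recycler 4 bids 8.
Truthful bid 8: loses but pays 8, utility -8.
Bid 6 instead: loses but pays 6, utility -6.
Since -6 > -8, bidding 6 is strictly better here, so truthful bidding is not dominant.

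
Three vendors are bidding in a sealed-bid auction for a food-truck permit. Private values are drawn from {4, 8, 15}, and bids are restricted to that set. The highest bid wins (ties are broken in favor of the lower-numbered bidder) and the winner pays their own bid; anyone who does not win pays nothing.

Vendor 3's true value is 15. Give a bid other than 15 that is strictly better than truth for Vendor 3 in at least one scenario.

8

Suppose Vendor 1 bids 4 and Vendor 2 bids 4.
Bid 15: wins, pays 15, utility 15 - 15 = 0.
Bid 8: wins, pays 8, utility 15 - 8 = 7.
So bidding 8 beats truth here (7 > 0).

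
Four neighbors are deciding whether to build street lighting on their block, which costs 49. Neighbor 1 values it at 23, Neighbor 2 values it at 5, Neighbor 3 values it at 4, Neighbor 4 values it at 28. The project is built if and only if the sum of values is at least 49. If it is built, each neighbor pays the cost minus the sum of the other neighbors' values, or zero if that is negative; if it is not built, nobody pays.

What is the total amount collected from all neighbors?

29

Total value 60 ≥ cost 49, so it is built.
Neighbor 1: others sum to 37; max(0, 49 - 37) = 12.
Neighbor 2: others sum to 55; max(0, 49 - 55) = 0.
Neighbor 3: others sum to 56; max(0, 49 - 56) = 0.
Neighbor 4: others sum to 32; max(0, 49 - 32) = 17.
Total collected = 12 + 0 + 0 + 17 = 29.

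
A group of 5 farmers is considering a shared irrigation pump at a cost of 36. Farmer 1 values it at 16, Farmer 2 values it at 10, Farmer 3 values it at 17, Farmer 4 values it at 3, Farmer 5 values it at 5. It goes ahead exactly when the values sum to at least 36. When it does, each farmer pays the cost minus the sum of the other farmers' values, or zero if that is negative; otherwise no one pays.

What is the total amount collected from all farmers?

Total value 51 ≥ cost 36, so it is built.
Farmer 1: others sum to 35; max(0, 36 - 35) = 1.
Farmer 2: others sum to 41; max(0, 36 - 41) = 0.
Farmer 3: others sum to 34; max(0, 36 - 34) = 2.
Farmer 4: others sum to 48; max(0, 36 - 48) = 0.
Farmer 5: others sum to 46; max(0, 36 - 46) = 0.
Total collected = 1 + 0 + 2 + 0 + 0 = 3.

3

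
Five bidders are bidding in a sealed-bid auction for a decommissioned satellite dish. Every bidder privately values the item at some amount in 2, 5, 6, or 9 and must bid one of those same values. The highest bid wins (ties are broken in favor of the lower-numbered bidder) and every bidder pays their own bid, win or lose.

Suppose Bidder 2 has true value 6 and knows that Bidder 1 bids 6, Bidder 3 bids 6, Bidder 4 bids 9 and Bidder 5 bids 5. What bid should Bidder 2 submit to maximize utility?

2

Bid 2: loses but pays 2, utility -2.
Bid 5: loses but pays 5, utility -5.
Bid 6: loses but pays 6, utility -6.
Bid 9: wins, pays 9, utility 6 - 9 = -3.
The best choice is 2 with utility -2.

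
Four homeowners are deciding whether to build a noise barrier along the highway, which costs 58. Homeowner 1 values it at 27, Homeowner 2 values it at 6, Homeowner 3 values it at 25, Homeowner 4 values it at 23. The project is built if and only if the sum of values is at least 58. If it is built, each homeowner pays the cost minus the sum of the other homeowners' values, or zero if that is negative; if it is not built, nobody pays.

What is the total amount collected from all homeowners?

Total value 81 ≥ cost 58, so it is built.
Homeowner 1: others sum to 54; max(0, 58 - 54) = 4.
Homeowner 2: others sum to 75; max(0, 58 - 75) = 0.
Homeowner 3: others sum to 56; max(0, 58 - 56) = 2.
Homeowner 4: others sum to 58; max(0, 58 - 58) = 0.
Total collected = 4 + 0 + 2 + 0 = 6.

6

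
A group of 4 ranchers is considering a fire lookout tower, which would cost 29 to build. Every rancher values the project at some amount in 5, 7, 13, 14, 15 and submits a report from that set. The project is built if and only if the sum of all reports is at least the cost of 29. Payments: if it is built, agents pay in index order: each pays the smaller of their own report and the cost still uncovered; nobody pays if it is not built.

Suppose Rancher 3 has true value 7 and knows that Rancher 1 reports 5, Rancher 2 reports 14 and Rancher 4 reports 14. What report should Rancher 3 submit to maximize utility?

Report 5: project built, pays 5, utility 7 - 5 = 2.
Report 7: project built, pays 7, utility 7 - 7 = 0.
Report 13: project built, pays 10, utility 7 - 10 = -3.
Report 14: project built, pays 10, utility 7 - 10 = -3.
Report 15: project built, pays 10, utility 7 - 10 = -3.
The best choice is 5 with utility 2.

5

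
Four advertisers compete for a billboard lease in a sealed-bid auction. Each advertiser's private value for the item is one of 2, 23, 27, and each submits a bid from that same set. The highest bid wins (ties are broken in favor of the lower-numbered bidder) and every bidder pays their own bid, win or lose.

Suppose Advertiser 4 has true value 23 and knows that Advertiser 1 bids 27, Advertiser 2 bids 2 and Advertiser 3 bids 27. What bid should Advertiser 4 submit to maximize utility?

2

Bid 2: loses but pays 2, utility -2.
Bid 23: loses but pays 23, utility -23.
Bid 27: loses but pays 27, utility -27.
The best choice is 2 with utility -2.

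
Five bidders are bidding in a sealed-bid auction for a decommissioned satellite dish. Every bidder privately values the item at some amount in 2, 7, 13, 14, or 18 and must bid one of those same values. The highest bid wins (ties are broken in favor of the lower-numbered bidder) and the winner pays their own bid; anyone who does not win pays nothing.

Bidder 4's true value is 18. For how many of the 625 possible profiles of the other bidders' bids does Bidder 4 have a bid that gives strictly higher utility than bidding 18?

Others bid (2, 2, 2, 2): truth gives 0; bid 7 gives 11 > 0. Violating.
Others bid (2, 2, 2, 7): truth gives 0; bid 7 gives 11 > 0. Violating.
Others bid (2, 2, 2, 13): truth gives 0; bid 13 gives 5 > 0. Violating.
Others bid (2, 2, 2, 14): truth gives 0; bid 14 gives 4 > 0. Violating.
Others bid (2, 2, 2, 18): truth gives 0; no alternative beats it.
Others bid (2, 2, 7, 18): truth gives 0; no alternative beats it.
(Checking all 625 profiles: 108 have a profitable deviation, 517 do not.)

108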